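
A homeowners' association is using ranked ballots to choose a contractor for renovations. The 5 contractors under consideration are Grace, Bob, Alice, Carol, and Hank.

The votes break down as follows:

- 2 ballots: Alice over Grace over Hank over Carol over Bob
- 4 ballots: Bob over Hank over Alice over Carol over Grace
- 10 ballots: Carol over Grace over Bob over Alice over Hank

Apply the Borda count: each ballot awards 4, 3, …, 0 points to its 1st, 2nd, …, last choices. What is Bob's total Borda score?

36

Borda scores:
  Grace: 2·3 + 4·0 + 10·3 = 36
  Bob: 2·0 + 4·4 + 10·2 = 36
  Alice: 2·4 + 4·2 + 10·1 = 26
  Carol: 2·1 + 4·1 + 10·4 = 46
  Hank: 2·2 + 4·3 + 10·0 = 16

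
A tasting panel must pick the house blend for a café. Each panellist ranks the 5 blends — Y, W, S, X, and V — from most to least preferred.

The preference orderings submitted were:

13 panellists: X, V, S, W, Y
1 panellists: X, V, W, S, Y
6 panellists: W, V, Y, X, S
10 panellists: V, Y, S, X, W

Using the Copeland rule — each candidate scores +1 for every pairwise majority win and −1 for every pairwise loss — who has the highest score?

Pairwise results:
  Y vs W: W wins 20–10.
  Y vs S: Y wins 16–14.
  Y vs X: Y wins 16–14.
  Y vs V: V wins 30–0.
  W vs S: S wins 23–7.
  W vs X: X wins 24–6.
  W vs V: V wins 24–6.
  S vs X: X wins 20–10.
  S vs V: V wins 30–0.
  X vs V: V wins 16–14.
Copeland scores (wins − losses):
  Y: 2 − 2 = 0
  W: 1 − 3 = -2
  S: 1 − 3 = -2
  X: 2 − 2 = 0
  V: 4 − 0 = 4
V has the best Copeland score.

V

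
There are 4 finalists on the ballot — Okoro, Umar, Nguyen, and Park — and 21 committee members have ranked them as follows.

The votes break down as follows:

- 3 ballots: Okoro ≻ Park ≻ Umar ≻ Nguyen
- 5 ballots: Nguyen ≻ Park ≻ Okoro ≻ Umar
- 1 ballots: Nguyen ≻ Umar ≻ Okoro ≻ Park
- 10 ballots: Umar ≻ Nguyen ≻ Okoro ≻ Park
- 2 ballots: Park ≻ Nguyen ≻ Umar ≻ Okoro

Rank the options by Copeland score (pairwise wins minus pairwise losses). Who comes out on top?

Umar

Pairwise results:
  Okoro vs Umar: Umar wins 13–8.
  Okoro vs Nguyen: Nguyen wins 18–3.
  Okoro vs Park: Okoro wins 14–7.
  Umar vs Nguyen: Umar wins 13–8.
  Umar vs Park: Umar wins 11–10.
  Nguyen vs Park: Nguyen wins 16–5.
Copeland scores (wins − losses):
  Okoro: 1 − 2 = -1
  Umar: 3 − 0 = 3
  Nguyen: 2 − 1 = 1
  Park: 0 − 3 = -3
Umar has the best Copeland score.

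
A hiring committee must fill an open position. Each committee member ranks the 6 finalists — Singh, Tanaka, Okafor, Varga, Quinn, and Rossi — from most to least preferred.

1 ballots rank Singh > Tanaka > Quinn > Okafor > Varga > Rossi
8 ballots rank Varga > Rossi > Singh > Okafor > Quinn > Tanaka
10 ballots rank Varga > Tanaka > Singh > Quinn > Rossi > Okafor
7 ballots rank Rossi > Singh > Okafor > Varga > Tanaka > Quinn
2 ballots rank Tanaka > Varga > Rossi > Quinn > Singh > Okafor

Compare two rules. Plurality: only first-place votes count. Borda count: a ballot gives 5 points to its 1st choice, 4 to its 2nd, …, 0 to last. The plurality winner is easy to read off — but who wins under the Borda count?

Plurality first-place counts: Singh 1, Tanaka 2, Okafor 0, Varga 18, Quinn 0, Rossi 7 → Varga.
Borda totals: Singh 89, Tanaka 61, Okafor 39, Varga 113, Quinn 35, Rossi 83 → Varga.

Varga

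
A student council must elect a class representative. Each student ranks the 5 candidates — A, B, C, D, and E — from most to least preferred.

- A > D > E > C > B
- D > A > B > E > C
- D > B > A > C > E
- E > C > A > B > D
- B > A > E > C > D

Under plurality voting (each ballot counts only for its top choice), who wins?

First-place vote totals:
  A: 1
  B: 1
  C: 0
  D: 2
  E: 1
D has the most first-place votes.

D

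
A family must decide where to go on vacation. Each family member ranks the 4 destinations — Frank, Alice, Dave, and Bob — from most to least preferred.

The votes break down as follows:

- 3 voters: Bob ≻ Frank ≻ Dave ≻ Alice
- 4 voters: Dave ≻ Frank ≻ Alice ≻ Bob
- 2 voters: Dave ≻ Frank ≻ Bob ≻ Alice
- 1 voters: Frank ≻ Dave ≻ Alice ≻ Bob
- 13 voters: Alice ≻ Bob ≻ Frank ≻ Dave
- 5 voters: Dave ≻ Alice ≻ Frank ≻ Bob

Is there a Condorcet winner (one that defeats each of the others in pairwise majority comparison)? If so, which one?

There is no Condorcet winner

Head-to-head results (28 voters total):
Frank vs Alice: Alice wins 18–10.
Frank vs Dave: Frank wins 17–11.
Frank vs Bob: Bob wins 16–12.
Alice vs Dave: Dave wins 15–13.
Alice vs Bob: Alice wins 23–5.
Dave vs Bob: Bob wins 16–12.
No candidate beats all others: Frank beats Dave beats Alice beats Frank, a majority cycle.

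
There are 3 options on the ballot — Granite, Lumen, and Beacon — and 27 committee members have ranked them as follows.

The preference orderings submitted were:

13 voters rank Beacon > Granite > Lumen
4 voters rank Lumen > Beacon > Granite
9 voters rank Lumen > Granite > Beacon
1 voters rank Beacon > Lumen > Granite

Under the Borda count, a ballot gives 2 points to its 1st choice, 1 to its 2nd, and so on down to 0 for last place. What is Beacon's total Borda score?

Borda scores:
  Granite: 13·1 + 4·0 + 9·1 + 0 = 22
  Lumen: 13·0 + 4·2 + 9·2 + 1 = 27
  Beacon: 13·2 + 4·1 + 9·0 + 2 = 32

32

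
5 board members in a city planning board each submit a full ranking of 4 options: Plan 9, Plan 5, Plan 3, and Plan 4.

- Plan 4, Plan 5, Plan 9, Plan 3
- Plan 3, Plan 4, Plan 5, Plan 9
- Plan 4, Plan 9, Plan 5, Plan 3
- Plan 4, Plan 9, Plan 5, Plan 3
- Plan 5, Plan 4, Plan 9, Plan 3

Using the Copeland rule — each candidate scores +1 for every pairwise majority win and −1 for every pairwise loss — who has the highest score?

Pairwise results:
  Plan 9 vs Plan 5: Plan 5 wins 3–2.
  Plan 9 vs Plan 3: Plan 9 wins 4–1.
  Plan 9 vs Plan 4: Plan 4 wins 5–0.
  Plan 5 vs Plan 3: Plan 5 wins 4–1.
  Plan 5 vs Plan 4: Plan 4 wins 4–1.
  Plan 3 vs Plan 4: Plan 4 wins 4–1.
Copeland scores (wins − losses):
  Plan 9: 1 − 2 = -1
  Plan 5: 2 − 1 = 1
  Plan 3: 0 − 3 = -3
  Plan 4: 3 − 0 = 3
Plan 4 has the best Copeland score.

Plan 4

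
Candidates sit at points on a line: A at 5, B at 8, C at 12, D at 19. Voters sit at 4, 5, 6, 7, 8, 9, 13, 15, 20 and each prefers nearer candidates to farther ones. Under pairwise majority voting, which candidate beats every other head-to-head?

B

With single-peaked preferences on a line, the Condorcet winner is the candidate closest to the median voter.
The median voter (position 8) is closest to B at 8.
Check: B vs A — voters closer to B: 6 of 9.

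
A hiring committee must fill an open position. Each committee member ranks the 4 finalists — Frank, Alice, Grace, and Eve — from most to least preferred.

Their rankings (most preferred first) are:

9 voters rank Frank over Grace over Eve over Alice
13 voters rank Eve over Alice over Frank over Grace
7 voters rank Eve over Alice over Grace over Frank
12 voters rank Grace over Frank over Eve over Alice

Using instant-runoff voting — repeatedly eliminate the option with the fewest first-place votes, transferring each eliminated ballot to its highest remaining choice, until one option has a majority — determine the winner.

Round 1: Eve 20, Grace 12, Frank 9, Alice 0. Alice has the fewest and is eliminated.
Round 2: Eve 20, Grace 12, Frank 9. Frank has the fewest and is eliminated.
Round 3: Grace 21, Eve 20. Grace has a majority.

Grace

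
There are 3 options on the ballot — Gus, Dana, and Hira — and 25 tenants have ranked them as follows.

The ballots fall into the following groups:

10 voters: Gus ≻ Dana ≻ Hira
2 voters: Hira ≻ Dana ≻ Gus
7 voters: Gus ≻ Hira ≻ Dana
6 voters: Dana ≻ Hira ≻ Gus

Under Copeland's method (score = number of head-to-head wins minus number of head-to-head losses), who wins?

Pairwise results:
  Gus vs Dana: Gus wins 17–8.
  Gus vs Hira: Gus wins 17–8.
  Dana vs Hira: Dana wins 16–9.
Copeland scores (wins − losses):
  Gus: 2 − 0 = 2
  Dana: 1 − 1 = 0
  Hira: 0 − 2 = -2
Gus has the best Copeland score.

Gus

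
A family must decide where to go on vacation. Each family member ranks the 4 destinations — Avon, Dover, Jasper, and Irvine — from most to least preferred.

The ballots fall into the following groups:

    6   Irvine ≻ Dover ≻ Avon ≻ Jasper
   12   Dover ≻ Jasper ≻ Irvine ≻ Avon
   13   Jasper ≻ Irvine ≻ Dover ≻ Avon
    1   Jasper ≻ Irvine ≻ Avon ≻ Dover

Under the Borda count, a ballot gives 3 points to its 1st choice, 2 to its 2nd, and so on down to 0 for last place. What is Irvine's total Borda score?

58

Borda scores:
  Avon: 6·1 + 12·0 + 13·0 + 1 = 7
  Dover: 6·2 + 12·3 + 13·1 + 0 = 61
  Jasper: 6·0 + 12·2 + 13·3 + 3 = 66
  Irvine: 6·3 + 12·1 + 13·2 + 2 = 58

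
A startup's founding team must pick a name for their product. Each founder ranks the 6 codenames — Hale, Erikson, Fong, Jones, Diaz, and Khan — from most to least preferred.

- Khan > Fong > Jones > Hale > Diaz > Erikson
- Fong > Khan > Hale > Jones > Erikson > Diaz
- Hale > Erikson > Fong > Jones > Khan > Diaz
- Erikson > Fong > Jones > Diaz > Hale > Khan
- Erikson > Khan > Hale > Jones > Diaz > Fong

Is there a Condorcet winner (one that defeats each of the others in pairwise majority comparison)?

No

Head-to-head results (5 voters total):
Hale vs Erikson: Hale wins 3–2.
Hale vs Fong: Fong wins 3–2.
Hale vs Jones: Hale wins 3–2.
Hale vs Diaz: Hale wins 4–1.
Hale vs Khan: Khan wins 3–2.
Erikson vs Fong: Erikson wins 3–2.
Erikson vs Jones: Erikson wins 3–2.
Erikson vs Diaz: Erikson wins 4–1.
Erikson vs Khan: Erikson wins 3–2.
Fong vs Jones: Fong wins 4–1.
Fong vs Diaz: Fong wins 4–1.
Fong vs Khan: Fong wins 3–2.
Jones vs Diaz: Jones wins 5–0.
Jones vs Khan: Khan wins 3–2.
Diaz vs Khan: Khan wins 4–1.
No candidate beats all others: Hale beats Erikson beats Fong beats Hale, a majority cycle.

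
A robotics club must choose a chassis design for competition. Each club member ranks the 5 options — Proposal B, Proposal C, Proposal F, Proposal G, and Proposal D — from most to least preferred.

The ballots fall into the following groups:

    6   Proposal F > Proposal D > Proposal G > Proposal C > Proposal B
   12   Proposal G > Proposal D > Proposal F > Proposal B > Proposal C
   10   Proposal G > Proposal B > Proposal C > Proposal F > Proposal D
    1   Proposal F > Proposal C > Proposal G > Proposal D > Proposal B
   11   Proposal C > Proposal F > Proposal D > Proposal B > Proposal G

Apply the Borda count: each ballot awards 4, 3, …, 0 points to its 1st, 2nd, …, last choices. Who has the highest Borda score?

Borda scores:
  Proposal B: 6·0 + 12·1 + 10·3 + 0 + 11·1 = 53
  Proposal C: 6·1 + 12·0 + 10·2 + 3 + 11·4 = 73
  Proposal F: 6·4 + 12·2 + 10·1 + 4 + 11·3 = 95
  Proposal G: 6·2 + 12·4 + 10·4 + 2 + 11·0 = 102
  Proposal D: 6·3 + 12·3 + 10·0 + 1 + 11·2 = 77
Proposal G has the highest total.

Proposal G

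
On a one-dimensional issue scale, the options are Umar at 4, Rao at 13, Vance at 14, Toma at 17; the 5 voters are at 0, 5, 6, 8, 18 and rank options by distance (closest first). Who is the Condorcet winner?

Umar

With single-peaked preferences on a line, the Condorcet winner is the candidate closest to the median voter.
The median voter (position 6) is closest to Umar at 4.
Check: Umar vs Vance — voters closer to Umar: 4 of 5.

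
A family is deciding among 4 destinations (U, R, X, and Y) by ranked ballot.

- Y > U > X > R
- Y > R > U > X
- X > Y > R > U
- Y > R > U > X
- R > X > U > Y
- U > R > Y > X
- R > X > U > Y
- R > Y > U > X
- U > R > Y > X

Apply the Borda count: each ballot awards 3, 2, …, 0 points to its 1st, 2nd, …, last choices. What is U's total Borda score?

Borda scores:
  U: 2 + 1 + 0 + 1 + 1 + 3 + 1 + 1 + 3 = 13
  R: 0 + 2 + 1 + 2 + 3 + 2 + 3 + 3 + 2 = 18
  X: 1 + 0 + 3 + 0 + 2 + 0 + 2 + 0 + 0 = 8
  Y: 3 + 3 + 2 + 3 + 0 + 1 + 0 + 2 + 1 = 15

13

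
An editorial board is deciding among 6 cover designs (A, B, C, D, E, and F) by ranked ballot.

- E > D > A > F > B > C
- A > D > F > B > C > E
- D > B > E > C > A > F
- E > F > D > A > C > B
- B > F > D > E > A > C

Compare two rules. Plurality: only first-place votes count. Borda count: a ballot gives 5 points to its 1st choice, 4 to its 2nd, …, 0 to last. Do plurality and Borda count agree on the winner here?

No

Plurality first-place counts: A 1, B 1, C 0, D 1, E 2, F 0 → E.
Borda totals: A 12, B 12, C 4, D 19, E 15, F 13 → D.
The two rules disagree: plurality picks E, Borda picks D.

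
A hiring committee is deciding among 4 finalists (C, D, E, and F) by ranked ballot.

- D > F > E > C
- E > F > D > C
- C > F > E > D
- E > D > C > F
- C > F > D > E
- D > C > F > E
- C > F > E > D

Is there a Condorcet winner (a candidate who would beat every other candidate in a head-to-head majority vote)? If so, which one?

Head-to-head results (7 voters total):
C vs D: D wins 4–3.
C vs E: C wins 4–3.
C vs F: C wins 5–2.
D vs E: E wins 4–3.
D vs F: F wins 4–3.
E vs F: F wins 5–2.
No candidate beats all others: C beats E beats D beats C, a majority cycle.

There is no Condorcet winner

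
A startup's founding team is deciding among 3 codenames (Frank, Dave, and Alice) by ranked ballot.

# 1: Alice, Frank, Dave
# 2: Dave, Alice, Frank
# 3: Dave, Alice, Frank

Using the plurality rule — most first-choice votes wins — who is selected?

Dave

First-place vote totals:
  Frank: 0
  Dave: 2
  Alice: 1
Dave has the most first-place votes.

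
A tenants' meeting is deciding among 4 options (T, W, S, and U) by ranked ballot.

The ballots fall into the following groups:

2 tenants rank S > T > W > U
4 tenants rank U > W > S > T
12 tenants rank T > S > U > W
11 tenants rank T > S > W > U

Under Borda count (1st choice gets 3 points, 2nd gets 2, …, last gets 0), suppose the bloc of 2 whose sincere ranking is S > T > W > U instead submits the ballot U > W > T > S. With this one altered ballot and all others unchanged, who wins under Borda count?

T

Borda totals with the altered ballot: T 71, W 23, S 50, U 30.
The winner is unchanged: still T.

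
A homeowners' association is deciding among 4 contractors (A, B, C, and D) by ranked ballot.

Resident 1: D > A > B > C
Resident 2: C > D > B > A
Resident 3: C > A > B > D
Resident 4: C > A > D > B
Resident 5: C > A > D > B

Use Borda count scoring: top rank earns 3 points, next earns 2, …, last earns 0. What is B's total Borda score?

3

Borda scores:
  A: 2 + 0 + 2 + 2 + 2 = 8
  B: 1 + 1 + 1 + 0 + 0 = 3
  C: 0 + 3 + 3 + 3 + 3 = 12
  D: 3 + 2 + 0 + 1 + 1 = 7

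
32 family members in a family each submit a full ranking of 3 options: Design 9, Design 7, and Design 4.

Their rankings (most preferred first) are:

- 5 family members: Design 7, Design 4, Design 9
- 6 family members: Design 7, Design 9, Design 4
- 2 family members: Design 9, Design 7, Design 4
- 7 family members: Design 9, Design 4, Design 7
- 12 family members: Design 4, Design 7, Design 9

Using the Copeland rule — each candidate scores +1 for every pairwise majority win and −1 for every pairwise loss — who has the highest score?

Pairwise results:
  Design 9 vs Design 7: Design 7 wins 23–9.
  Design 9 vs Design 4: Design 4 wins 17–15.
  Design 7 vs Design 4: Design 4 wins 19–13.
Copeland scores (wins − losses):
  Design 9: 0 − 2 = -2
  Design 7: 1 − 1 = 0
  Design 4: 2 − 0 = 2
Design 4 has the best Copeland score.

Design 4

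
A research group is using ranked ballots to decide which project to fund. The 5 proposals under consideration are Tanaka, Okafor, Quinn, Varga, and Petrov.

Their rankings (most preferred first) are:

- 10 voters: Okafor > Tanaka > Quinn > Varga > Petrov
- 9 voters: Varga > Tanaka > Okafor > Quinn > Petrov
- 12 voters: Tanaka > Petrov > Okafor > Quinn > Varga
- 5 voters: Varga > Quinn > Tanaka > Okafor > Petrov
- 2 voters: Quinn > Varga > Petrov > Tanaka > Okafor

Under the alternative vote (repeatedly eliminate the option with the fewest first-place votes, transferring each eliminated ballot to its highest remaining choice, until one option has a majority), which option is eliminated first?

Petrov

Round 1: Varga 14, Tanaka 12, Okafor 10, Quinn 2, Petrov 0. Petrov has the fewest and is eliminated.
Round 2: Varga 14, Tanaka 12, Okafor 10, Quinn 2. Quinn has the fewest and is eliminated.
Round 3: Varga 16, Tanaka 12, Okafor 10. Okafor has the fewest and is eliminated.
Round 4: Tanaka 22, Varga 16. Tanaka has a majority.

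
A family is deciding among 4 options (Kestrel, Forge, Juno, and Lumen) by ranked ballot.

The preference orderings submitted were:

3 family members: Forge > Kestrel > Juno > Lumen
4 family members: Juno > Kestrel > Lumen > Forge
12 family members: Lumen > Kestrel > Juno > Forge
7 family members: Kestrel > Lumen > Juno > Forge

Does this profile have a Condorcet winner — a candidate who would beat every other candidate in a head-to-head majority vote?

Head-to-head results (26 voters total):
Kestrel vs Forge: Kestrel wins 23–3.
Kestrel vs Juno: Kestrel wins 22–4.
Kestrel vs Lumen: Kestrel wins 14–12.
Forge vs Juno: Juno wins 23–3.
Forge vs Lumen: Lumen wins 23–3.
Juno vs Lumen: Lumen wins 19–7.
Kestrel beats each rival — Forge (23–3), Juno (22–4), Lumen (14–12) — so Kestrel is the Condorcet winner.

Yes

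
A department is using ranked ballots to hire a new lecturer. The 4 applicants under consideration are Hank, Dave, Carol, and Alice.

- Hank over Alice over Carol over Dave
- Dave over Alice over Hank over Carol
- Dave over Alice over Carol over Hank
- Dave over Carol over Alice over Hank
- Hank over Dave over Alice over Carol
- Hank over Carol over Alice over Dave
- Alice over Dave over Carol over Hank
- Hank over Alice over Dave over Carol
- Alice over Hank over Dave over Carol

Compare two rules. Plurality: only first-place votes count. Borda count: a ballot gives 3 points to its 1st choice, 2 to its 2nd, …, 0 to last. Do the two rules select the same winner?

Plurality first-place counts: Hank 4, Dave 3, Carol 0, Alice 2 → Hank.
Borda totals: Hank 15, Dave 15, Carol 7, Alice 17 → Alice.
The two rules disagree: plurality picks Hank, Borda picks Alice.

No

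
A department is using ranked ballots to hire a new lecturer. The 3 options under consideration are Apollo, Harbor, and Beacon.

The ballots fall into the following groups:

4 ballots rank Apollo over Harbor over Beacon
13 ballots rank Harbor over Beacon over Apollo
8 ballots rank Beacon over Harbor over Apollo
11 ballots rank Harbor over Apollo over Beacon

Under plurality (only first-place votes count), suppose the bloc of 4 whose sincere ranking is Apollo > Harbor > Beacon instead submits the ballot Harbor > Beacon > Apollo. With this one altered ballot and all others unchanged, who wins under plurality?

First-place totals with the altered ballot: Apollo 0, Harbor 28, Beacon 8.
The winner is unchanged: still Harbor.

Harbor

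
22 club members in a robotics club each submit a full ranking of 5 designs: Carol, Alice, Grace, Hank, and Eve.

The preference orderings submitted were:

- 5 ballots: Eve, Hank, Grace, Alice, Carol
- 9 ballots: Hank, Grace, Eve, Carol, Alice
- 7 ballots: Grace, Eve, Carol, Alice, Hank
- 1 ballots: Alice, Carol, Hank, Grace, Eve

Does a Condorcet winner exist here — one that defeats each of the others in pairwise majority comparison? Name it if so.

None — there is no Condorcet winner

Head-to-head results (22 voters total):
Carol vs Alice: Carol wins 16–6.
Carol vs Grace: Grace wins 21–1.
Carol vs Hank: Hank wins 14–8.
Carol vs Eve: Eve wins 21–1.
Alice vs Grace: Grace wins 21–1.
Alice vs Hank: Hank wins 14–8.
Alice vs Eve: Eve wins 21–1.
Grace vs Hank: Hank wins 15–7.
Grace vs Eve: Grace wins 17–5.
Hank vs Eve: Eve wins 12–10.
No candidate beats all others: Grace beats Eve beats Hank beats Grace, a majority cycle.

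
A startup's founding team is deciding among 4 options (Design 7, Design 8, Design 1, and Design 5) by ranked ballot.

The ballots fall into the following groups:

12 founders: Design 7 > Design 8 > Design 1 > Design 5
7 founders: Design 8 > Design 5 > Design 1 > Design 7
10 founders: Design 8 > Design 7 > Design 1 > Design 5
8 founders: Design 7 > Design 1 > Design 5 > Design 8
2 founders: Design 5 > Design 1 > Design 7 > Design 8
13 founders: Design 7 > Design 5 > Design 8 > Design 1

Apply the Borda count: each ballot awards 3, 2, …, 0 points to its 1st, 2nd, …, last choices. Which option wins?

Design 7

Borda scores:
  Design 7: 12·3 + 7·0 + 10·2 + 8·3 + 2·1 + 13·3 = 121
  Design 8: 12·2 + 7·3 + 10·3 + 8·0 + 2·0 + 13·1 = 88
  Design 1: 12·1 + 7·1 + 10·1 + 8·2 + 2·2 + 13·0 = 49
  Design 5: 12·0 + 7·2 + 10·0 + 8·1 + 2·3 + 13·2 = 54
Design 7 has the highest total.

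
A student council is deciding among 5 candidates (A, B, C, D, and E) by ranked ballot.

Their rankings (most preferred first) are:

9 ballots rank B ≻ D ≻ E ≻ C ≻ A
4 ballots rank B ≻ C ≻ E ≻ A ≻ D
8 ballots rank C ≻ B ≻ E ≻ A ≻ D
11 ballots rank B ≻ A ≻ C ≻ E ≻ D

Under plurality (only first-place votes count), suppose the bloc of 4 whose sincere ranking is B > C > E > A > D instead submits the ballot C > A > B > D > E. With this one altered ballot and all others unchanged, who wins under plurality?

First-place totals with the altered ballot: A 0, B 20, C 12, D 0, E 0.
The winner is unchanged: still B.

B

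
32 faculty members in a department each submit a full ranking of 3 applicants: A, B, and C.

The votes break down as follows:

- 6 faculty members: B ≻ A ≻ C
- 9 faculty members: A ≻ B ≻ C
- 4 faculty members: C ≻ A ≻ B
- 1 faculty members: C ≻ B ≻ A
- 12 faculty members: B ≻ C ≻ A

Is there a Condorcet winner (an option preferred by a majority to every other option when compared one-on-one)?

Yes

Head-to-head results (32 voters total):
A vs B: B wins 19–13.
A vs C: C wins 17–15.
B vs C: B wins 27–5.
B beats each rival — A (19–13), C (27–5) — so B is the Condorcet winner.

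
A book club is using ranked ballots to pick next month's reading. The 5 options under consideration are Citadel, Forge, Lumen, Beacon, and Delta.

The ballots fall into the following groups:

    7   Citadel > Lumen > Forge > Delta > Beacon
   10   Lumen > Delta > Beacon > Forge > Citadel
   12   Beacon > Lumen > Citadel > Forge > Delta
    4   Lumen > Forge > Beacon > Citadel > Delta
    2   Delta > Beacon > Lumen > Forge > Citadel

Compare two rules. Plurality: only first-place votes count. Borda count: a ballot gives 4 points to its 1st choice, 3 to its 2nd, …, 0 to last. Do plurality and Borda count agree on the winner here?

Yes

Plurality first-place counts: Citadel 7, Forge 0, Lumen 14, Beacon 12, Delta 2 → Lumen.
Borda totals: Citadel 56, Forge 50, Lumen 117, Beacon 82, Delta 45 → Lumen.
The two rules agree on Lumen.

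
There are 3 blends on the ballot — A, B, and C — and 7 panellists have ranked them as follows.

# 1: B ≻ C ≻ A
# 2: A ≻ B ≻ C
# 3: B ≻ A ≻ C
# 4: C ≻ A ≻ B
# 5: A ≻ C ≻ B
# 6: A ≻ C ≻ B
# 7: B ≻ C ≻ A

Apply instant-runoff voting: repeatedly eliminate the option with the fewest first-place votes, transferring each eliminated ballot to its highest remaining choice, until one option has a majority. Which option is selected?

Round 1: A 3, B 3, C 1. C has the fewest and is eliminated.
Round 2: A 4, B 3. A has a majority.

A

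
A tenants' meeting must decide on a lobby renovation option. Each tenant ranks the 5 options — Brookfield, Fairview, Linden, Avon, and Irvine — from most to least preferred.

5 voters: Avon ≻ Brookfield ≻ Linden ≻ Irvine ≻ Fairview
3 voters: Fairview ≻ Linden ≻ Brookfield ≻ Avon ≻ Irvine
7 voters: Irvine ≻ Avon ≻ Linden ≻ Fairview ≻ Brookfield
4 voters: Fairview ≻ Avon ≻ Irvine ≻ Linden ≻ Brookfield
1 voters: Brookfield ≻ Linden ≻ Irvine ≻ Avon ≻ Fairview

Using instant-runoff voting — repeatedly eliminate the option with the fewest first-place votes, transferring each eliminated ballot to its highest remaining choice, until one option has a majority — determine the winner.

Irvine

Round 1: Fairview 7, Irvine 7, Avon 5, Brookfield 1, Linden 0. Linden has the fewest and is eliminated.
Round 2: Fairview 7, Irvine 7, Avon 5, Brookfield 1. Brookfield has the fewest and is eliminated.
Round 3: Irvine 8, Fairview 7, Avon 5. Avon has the fewest and is eliminated.
Round 4: Irvine 13, Fairview 7. Irvine has a majority.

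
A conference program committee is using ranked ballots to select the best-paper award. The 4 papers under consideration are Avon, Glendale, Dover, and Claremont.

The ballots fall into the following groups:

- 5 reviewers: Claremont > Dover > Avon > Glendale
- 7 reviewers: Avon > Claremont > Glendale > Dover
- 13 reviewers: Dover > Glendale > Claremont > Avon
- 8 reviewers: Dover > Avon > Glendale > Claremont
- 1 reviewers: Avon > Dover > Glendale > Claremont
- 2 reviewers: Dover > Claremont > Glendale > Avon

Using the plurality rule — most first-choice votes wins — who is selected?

First-place vote totals:
  Avon: 8
  Glendale: 0
  Dover: 23
  Claremont: 5
Dover has the most first-place votes.

Dover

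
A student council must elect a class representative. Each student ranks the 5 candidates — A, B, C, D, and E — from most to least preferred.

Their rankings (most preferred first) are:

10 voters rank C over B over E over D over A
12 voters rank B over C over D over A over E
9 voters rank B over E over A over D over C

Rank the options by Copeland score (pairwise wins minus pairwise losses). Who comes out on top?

B

Pairwise results:
  A vs B: B wins 31–0.
  A vs C: C wins 22–9.
  A vs D: D wins 22–9.
  A vs E: E wins 19–12.
  B vs C: B wins 21–10.
  B vs D: B wins 31–0.
  B vs E: B wins 31–0.
  C vs D: C wins 22–9.
  C vs E: C wins 22–9.
  D vs E: E wins 19–12.
Copeland scores (wins − losses):
  A: 0 − 4 = -4
  B: 4 − 0 = 4
  C: 3 − 1 = 2
  D: 1 − 3 = -2
  E: 2 − 2 = 0
B has the best Copeland score.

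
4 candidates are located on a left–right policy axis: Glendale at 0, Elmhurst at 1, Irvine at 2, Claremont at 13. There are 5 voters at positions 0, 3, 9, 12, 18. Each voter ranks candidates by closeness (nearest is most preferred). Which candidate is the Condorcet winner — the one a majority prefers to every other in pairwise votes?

With single-peaked preferences on a line, the Condorcet winner is the candidate closest to the median voter.
The median voter (position 9) is closest to Claremont at 13.
Check: Claremont vs Glendale — voters closer to Claremont: 3 of 5.

Claremont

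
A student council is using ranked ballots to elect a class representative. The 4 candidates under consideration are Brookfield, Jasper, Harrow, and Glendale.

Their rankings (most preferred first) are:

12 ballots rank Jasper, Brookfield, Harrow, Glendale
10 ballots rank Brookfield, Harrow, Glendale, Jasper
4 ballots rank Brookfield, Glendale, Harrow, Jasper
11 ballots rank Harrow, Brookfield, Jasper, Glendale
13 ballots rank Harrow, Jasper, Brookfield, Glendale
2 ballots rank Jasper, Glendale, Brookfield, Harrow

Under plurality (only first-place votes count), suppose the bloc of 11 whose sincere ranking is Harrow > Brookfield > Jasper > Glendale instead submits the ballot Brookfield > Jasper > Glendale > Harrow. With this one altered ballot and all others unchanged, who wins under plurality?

First-place totals with the altered ballot: Brookfield 25, Jasper 14, Harrow 13, Glendale 0.
The switch changes the winner from Harrow to Brookfield.

Brookfield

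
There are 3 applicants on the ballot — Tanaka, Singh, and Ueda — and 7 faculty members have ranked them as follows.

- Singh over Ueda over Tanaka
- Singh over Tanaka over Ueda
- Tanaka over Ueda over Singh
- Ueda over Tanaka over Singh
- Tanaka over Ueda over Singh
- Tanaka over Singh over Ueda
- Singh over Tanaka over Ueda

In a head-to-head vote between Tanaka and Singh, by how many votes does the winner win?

1

Ballots ranking Tanaka above Singh: 4.
Ballots ranking Singh above Tanaka: 3.
Tanaka wins 4–3, a margin of 1.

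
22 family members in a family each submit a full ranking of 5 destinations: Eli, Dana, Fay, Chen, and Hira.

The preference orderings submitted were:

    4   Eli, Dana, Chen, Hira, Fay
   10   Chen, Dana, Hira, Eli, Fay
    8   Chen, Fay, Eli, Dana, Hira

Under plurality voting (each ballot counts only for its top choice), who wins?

Chen

First-place vote totals:
  Eli: 4
  Dana: 0
  Fay: 0
  Chen: 18
  Hira: 0
Chen has the most first-place votes.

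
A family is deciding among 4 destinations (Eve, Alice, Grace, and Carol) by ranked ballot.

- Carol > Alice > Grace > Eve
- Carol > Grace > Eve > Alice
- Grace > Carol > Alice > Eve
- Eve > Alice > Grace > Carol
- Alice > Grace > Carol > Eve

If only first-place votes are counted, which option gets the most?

Carol

First-place vote totals:
  Eve: 1
  Alice: 1
  Grace: 1
  Carol: 2
Carol has the most first-place votes.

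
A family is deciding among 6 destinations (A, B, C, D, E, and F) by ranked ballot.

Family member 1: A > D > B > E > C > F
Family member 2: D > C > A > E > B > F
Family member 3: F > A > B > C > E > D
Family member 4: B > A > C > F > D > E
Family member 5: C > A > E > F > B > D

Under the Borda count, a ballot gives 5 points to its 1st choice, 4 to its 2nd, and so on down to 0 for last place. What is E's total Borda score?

Borda scores:
  A: 5 + 3 + 4 + 4 + 4 = 20
  B: 3 + 1 + 3 + 5 + 1 = 13
  C: 1 + 4 + 2 + 3 + 5 = 15
  D: 4 + 5 + 0 + 1 + 0 = 10
  E: 2 + 2 + 1 + 0 + 3 = 8
  F: 0 + 0 + 5 + 2 + 2 = 9

8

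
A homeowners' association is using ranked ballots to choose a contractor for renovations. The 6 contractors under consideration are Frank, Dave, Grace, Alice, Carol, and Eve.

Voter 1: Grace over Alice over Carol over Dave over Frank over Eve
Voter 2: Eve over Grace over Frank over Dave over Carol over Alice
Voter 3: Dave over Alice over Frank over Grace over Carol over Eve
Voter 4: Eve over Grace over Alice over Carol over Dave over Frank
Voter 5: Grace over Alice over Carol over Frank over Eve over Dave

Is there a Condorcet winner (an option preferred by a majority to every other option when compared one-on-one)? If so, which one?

Grace

Head-to-head results (5 voters total):
Frank vs Dave: Dave wins 3–2.
Frank vs Grace: Grace wins 4–1.
Frank vs Alice: Alice wins 4–1.
Frank vs Carol: Carol wins 3–2.
Frank vs Eve: Frank wins 3–2.
Dave vs Grace: Grace wins 4–1.
Dave vs Alice: Alice wins 3–2.
Dave vs Carol: Carol wins 3–2.
Dave vs Eve: Eve wins 3–2.
Grace vs Alice: Grace wins 4–1.
Grace vs Carol: Grace wins 5–0.
Grace vs Eve: Grace wins 3–2.
Alice vs Carol: Alice wins 4–1.
Alice vs Eve: Alice wins 3–2.
Carol vs Eve: Carol wins 3–2.
Grace beats each rival — Frank (4–1), Dave (4–1), Alice (4–1), Carol (5–0), Eve (3–2) — so Grace is the Condorcet winner.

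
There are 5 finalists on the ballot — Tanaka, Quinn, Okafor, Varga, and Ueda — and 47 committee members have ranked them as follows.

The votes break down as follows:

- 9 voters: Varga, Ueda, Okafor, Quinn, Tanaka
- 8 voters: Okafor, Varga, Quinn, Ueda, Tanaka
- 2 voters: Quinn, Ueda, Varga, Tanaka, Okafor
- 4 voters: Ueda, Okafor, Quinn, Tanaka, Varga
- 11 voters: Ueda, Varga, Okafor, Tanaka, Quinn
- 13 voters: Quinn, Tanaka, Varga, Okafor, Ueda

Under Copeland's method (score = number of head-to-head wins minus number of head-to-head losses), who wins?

Varga

Pairwise results:
  Tanaka vs Quinn: Quinn wins 36–11.
  Tanaka vs Okafor: Okafor wins 32–15.
  Tanaka vs Varga: Varga wins 30–17.
  Tanaka vs Ueda: Ueda wins 34–13.
  Quinn vs Okafor: Okafor wins 32–15.
  Quinn vs Varga: Varga wins 28–19.
  Quinn vs Ueda: Ueda wins 24–23.
  Okafor vs Varga: Varga wins 35–12.
  Okafor vs Ueda: Ueda wins 26–21.
  Varga vs Ueda: Varga wins 30–17.
Copeland scores (wins − losses):
  Tanaka: 0 − 4 = -4
  Quinn: 1 − 3 = -2
  Okafor: 2 − 2 = 0
  Varga: 4 − 0 = 4
  Ueda: 3 − 1 = 2
Varga has the best Copeland score.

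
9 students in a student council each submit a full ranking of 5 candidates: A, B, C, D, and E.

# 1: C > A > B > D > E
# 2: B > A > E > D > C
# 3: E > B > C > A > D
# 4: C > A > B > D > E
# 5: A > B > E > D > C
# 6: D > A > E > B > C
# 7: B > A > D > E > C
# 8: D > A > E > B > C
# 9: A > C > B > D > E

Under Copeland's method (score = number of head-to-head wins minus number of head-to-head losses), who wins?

Pairwise results:
  A vs B: A wins 6–3.
  A vs C: A wins 6–3.
  A vs D: A wins 7–2.
  A vs E: A wins 8–1.
  B vs C: B wins 6–3.
  B vs D: B wins 7–2.
  B vs E: B wins 6–3.
  C vs D: D wins 5–4.
  C vs E: E wins 6–3.
  D vs E: D wins 6–3.
Copeland scores (wins − losses):
  A: 4 − 0 = 4
  B: 3 − 1 = 2
  C: 0 − 4 = -4
  D: 2 − 2 = 0
  E: 1 − 3 = -2
A has the best Copeland score.

A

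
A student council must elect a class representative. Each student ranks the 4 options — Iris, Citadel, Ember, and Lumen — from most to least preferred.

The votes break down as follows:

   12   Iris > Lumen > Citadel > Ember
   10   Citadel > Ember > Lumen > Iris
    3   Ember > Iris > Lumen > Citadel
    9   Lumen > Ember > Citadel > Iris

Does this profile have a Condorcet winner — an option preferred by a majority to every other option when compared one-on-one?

Head-to-head results (34 voters total):
Iris vs Citadel: Citadel wins 19–15.
Iris vs Ember: Ember wins 22–12.
Iris vs Lumen: Lumen wins 19–15.
Citadel vs Ember: Citadel wins 22–12.
Citadel vs Lumen: Lumen wins 24–10.
Ember vs Lumen: Lumen wins 21–13.
Lumen beats each rival — Iris (19–15), Citadel (24–10), Ember (21–13) — so Lumen is the Condorcet winner.

Yes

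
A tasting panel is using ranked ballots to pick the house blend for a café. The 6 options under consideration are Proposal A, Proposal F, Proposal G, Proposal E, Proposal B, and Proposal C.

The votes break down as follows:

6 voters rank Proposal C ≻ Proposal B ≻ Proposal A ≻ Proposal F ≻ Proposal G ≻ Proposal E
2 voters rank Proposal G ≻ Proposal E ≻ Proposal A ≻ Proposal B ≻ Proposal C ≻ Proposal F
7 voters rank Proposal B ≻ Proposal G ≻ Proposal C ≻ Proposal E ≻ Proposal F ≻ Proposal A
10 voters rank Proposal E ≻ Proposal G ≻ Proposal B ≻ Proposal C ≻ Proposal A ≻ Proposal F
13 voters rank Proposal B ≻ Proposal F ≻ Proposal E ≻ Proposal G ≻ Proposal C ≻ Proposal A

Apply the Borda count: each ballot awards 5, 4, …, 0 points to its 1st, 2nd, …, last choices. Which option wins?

Proposal B

Borda scores:
  Proposal A: 6·3 + 2·3 + 7·0 + 10·1 + 13·0 = 34
  Proposal F: 6·2 + 2·0 + 7·1 + 10·0 + 13·4 = 71
  Proposal G: 6·1 + 2·5 + 7·4 + 10·4 + 13·2 = 110
  Proposal E: 6·0 + 2·4 + 7·2 + 10·5 + 13·3 = 111
  Proposal B: 6·4 + 2·2 + 7·5 + 10·3 + 13·5 = 158
  Proposal C: 6·5 + 2·1 + 7·3 + 10·2 + 13·1 = 86
Proposal B has the highest total.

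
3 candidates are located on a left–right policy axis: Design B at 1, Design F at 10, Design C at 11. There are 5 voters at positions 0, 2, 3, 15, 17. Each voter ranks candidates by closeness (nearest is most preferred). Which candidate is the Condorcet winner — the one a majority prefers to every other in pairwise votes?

With single-peaked preferences on a line, the Condorcet winner is the candidate closest to the median voter.
The median voter (position 3) is closest to Design B at 1.
Check: Design B vs Design C — voters closer to Design B: 3 of 5.

Design B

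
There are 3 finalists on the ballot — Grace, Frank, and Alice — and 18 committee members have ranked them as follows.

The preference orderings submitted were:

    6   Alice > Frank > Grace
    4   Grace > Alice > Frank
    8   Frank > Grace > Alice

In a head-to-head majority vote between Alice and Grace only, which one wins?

Ballots ranking Alice above Grace: 6.
Ballots ranking Grace above Alice: 4+8 = 12.
Grace wins the head-to-head, 12–6.

Grace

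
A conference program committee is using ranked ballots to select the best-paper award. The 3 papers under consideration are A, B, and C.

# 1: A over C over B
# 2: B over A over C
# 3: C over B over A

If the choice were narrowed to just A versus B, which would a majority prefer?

Ballots ranking A above B: 1.
Ballots ranking B above A: 2.
B wins the head-to-head, 2–1.

B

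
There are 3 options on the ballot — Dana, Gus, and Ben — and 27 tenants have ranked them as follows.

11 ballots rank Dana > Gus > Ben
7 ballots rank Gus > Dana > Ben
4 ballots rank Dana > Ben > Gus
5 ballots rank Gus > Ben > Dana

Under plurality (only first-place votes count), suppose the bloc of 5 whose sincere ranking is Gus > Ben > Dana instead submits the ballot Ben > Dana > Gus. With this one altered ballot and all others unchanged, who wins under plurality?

Dana

First-place totals with the altered ballot: Dana 15, Gus 7, Ben 5.
The winner is unchanged: still Dana.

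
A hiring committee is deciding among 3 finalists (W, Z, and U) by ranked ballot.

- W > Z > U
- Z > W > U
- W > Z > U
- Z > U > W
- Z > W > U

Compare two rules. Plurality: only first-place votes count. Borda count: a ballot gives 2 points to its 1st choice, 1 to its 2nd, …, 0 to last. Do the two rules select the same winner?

Plurality first-place counts: W 2, Z 3, U 0 → Z.
Borda totals: W 6, Z 8, U 1 → Z.
The two rules agree on Z.

Yes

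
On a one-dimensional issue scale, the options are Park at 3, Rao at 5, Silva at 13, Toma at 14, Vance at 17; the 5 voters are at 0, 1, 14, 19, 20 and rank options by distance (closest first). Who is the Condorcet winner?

With single-peaked preferences on a line, the Condorcet winner is the candidate closest to the median voter.
The median voter (position 14) is closest to Toma at 14.
Check: Toma vs Vance — voters closer to Toma: 3 of 5.

Toma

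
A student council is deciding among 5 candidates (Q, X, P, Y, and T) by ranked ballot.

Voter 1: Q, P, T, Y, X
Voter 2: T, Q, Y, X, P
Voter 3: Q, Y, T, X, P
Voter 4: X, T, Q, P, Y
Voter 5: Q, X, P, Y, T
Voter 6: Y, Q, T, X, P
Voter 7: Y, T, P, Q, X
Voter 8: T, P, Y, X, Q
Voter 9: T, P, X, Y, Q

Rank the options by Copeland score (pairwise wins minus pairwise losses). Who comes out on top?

Pairwise results:
  Q vs X: Q wins 6–3.
  Q vs P: Q wins 6–3.
  Q vs Y: Q wins 5–4.
  Q vs T: T wins 5–4.
  X vs P: X wins 5–4.
  X vs Y: Y wins 6–3.
  X vs T: T wins 7–2.
  P vs Y: P wins 5–4.
  P vs T: T wins 7–2.
  Y vs T: T wins 5–4.
Copeland scores (wins − losses):
  Q: 3 − 1 = 2
  X: 1 − 3 = -2
  P: 1 − 3 = -2
  Y: 1 − 3 = -2
  T: 4 − 0 = 4
T has the best Copeland score.

T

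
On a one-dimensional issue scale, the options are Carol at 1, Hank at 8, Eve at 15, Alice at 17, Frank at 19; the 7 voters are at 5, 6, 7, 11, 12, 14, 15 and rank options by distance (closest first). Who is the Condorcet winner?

With single-peaked preferences on a line, the Condorcet winner is the candidate closest to the median voter.
The median voter (position 11) is closest to Hank at 8.
Check: Hank vs Eve — voters closer to Hank: 4 of 7.

Hank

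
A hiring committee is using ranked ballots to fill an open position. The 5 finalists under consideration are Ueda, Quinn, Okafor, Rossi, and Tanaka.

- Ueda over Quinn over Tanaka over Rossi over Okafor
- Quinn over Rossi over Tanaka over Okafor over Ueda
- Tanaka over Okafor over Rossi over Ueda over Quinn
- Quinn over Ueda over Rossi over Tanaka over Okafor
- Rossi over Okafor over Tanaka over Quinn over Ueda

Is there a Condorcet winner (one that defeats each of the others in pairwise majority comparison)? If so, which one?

Head-to-head results (5 voters total):
Ueda vs Quinn: Quinn wins 3–2.
Ueda vs Okafor: Okafor wins 3–2.
Ueda vs Rossi: Rossi wins 3–2.
Ueda vs Tanaka: Tanaka wins 3–2.
Quinn vs Okafor: Quinn wins 3–2.
Quinn vs Rossi: Quinn wins 3–2.
Quinn vs Tanaka: Quinn wins 3–2.
Okafor vs Rossi: Rossi wins 4–1.
Okafor vs Tanaka: Tanaka wins 4–1.
Rossi vs Tanaka: Rossi wins 3–2.
Quinn beats each rival — Ueda (3–2), Okafor (3–2), Rossi (3–2), Tanaka (3–2) — so Quinn is the Condorcet winner.

Quinn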